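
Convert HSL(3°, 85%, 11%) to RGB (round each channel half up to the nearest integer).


H=3°, S=0.85, L=0.11
C = (1-|2L-1|)×S = (1-|-0.78|)×0.85 = 0.187
H' = H/60 = 3/60 ≈ 0.0500; X = C×(1-|H' mod 2 - 1|) = 0.00935
m = L - C/2 = 0.11 - 0.0935 = 0.0165
Sector ⌊H'⌋ = 0 → (R',G',B') = (0.187, 0.00935, 0.0)
RGB = ((R'+m)×255, (G'+m)×255, (B'+m)×255) = (51.8925, 6.59175, 4.2075)
Round half up → RGB(52, 7, 4)


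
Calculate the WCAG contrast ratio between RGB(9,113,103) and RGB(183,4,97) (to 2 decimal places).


Linearize each sRGB channel c=v/255: c/12.92 if c ≤ 0.04045 else ((c+0.055)/1.055)^2.4
L = 0.2126×R_lin + 0.7152×G_lin + 0.0722×B_lin
Color 1 (9,113,103):
  R=9: 9/255≈0.0353 ≤ 0.04045 → 0.0353/12.92 ≈ 0.00273
  G=113: 113/255≈0.4431 > 0.04045 → ((0.4431+0.055)/1.055)^2.4 ≈ 0.16513
  B=103: 103/255≈0.4039 > 0.04045 → ((0.4039+0.055)/1.055)^2.4 ≈ 0.13563
  L1 = 0.2126×0.00273 + 0.7152×0.16513 + 0.0722×0.13563 ≈ 0.12848
Color 2 (183,4,97):
  R=183: 183/255≈0.7176 > 0.04045 → ((0.7176+0.055)/1.055)^2.4 ≈ 0.47353
  G=4: 4/255≈0.0157 ≤ 0.04045 → 0.0157/12.92 ≈ 0.00121
  B=97: 97/255≈0.3804 > 0.04045 → ((0.3804+0.055)/1.055)^2.4 ≈ 0.11954
  L2 = 0.2126×0.47353 + 0.7152×0.00121 + 0.0722×0.11954 ≈ 0.11017
Lighter = 0.12848, Darker = 0.11017
Ratio = (L_lighter + 0.05) / (L_darker + 0.05)
Ratio = (0.12848 + 0.05) / (0.11017 + 0.05) = 0.17848 / 0.16017 ≈ 1.1143
Ratio ≈ 1.11:1


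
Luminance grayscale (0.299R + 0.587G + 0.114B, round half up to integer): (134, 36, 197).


Gray = 0.299×R + 0.587×G + 0.114×B
Gray = 0.299×134 + 0.587×36 + 0.114×197
Gray = 40.066 + 21.132 + 22.458
Gray = 83.656 → round half up → 84
Gray = 84


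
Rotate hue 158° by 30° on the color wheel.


New hue = (H + rotation) mod 360
New hue = (158 + 30) mod 360
= 188 mod 360
= 188°


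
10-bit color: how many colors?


Colors = 2^bits = 2^10
= 1,024 colors


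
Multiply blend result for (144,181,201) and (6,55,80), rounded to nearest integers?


Multiply: C = A×B/255, rounded to nearest integer
R: 144×6/255 = 864/255 ≈ 3.388 → 3
G: 181×55/255 = 9955/255 ≈ 39.039 → 39
B: 201×80/255 = 16080/255 ≈ 63.059 → 63
= RGB(3, 39, 63)


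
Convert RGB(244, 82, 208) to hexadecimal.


R = 244 → F4 (hex)
G = 82 → 52 (hex)
B = 208 → D0 (hex)
Hex = #F452D0


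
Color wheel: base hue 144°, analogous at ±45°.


Base hue: 144°
Left analog: (144 - 45) mod 360 = 99°
Right analog: (144 + 45) mod 360 = 189°
Analogous hues = 99° and 189°


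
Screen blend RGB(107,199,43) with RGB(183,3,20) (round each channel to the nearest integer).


Screen: C = 255 - (255-A)×(255-B)/255, rounded to nearest integer
R: 255 - (255-107)×(255-183)/255 = 255 - 10656/255 ≈ 255 - 41.788 = 213.212 → 213
G: 255 - (255-199)×(255-3)/255 = 255 - 14112/255 ≈ 255 - 55.341 = 199.659 → 200
B: 255 - (255-43)×(255-20)/255 = 255 - 49820/255 ≈ 255 - 195.373 = 59.627 → 60
= RGB(213, 200, 60)


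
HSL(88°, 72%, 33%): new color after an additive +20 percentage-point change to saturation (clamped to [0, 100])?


Original S = 72%
Adjustment = +20 percentage points
New S = 72 + (20) = 92
Clamp to [0, 100] → 92
= HSL(88°, 92%, 33%)


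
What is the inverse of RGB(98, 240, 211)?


Invert: (255-R, 255-G, 255-B)
R: 255-98 = 157
G: 255-240 = 15
B: 255-211 = 44
= RGB(157, 15, 44)


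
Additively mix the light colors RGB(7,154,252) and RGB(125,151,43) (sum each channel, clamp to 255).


Additive: each channel = min(255, C₁+C₂)
R: 7+125 = 132 → 132
G: 154+151 = 305 → 255
B: 252+43 = 295 → 255
= RGB(132, 255, 255)


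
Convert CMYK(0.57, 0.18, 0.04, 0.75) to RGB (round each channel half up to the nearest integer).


R = 255 × (1-C) × (1-K) = 255 × 0.43 × 0.25 = 27.4125 → 27
G = 255 × (1-M) × (1-K) = 255 × 0.82 × 0.25 = 52.275 → 52
B = 255 × (1-Y) × (1-K) = 255 × 0.96 × 0.25 = 61.2 → 61
= RGB(27, 52, 61)


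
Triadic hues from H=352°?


Triadic: equally spaced at 120° intervals
H1 = 352°
H2 = (352 + 120) mod 360 = 112°
H3 = (352 + 240) mod 360 = 232°
Triadic = 352°, 112°, 232°


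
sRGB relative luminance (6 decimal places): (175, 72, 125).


Linearize each channel (sRGB transfer function): c = v/255; c_lin = c/12.92 if c ≤ 0.04045, else ((c+0.055)/1.055)^2.4
  R: 175/255 ≈ 0.686275 > 0.04045 → ((0.686275+0.055)/1.055)^2.4 ≈ 0.428690
  G: 72/255 ≈ 0.282353 > 0.04045 → ((0.282353+0.055)/1.055)^2.4 ≈ 0.064803
  B: 125/255 ≈ 0.490196 > 0.04045 → ((0.490196+0.055)/1.055)^2.4 ≈ 0.205079
R_lin = 0.428690, G_lin = 0.064803, B_lin = 0.205079
L = 0.2126×R + 0.7152×G + 0.0722×B
L = 0.2126×0.428690 + 0.7152×0.064803 + 0.0722×0.205079
L ≈ 0.152294


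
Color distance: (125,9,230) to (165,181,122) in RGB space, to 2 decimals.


d = √[(R₁-R₂)² + (G₁-G₂)² + (B₁-B₂)²]
d = √[(125-165)² + (9-181)² + (230-122)²]
d = √[1600 + 29584 + 11664]
d = √42848
d ≈ 207.00


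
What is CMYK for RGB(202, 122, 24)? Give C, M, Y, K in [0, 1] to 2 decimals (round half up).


R'=202/255≈0.7922, G'=122/255≈0.4784, B'=24/255≈0.0941
K = 1 - max(R',G',B') = 1 - 202/255 = 53/255 = 0.20784… → 0.21
(1-R'-K)/(1-K) simplifies to (max-R)/max with max = 202:
C = (202-202)/202 = 0/202 = 0 → 0.00
M = (202-122)/202 = 80/202 = 0.39603… → 0.40
Y = (202-24)/202 = 178/202 = 0.88118… → 0.88
= CMYK(0.00, 0.40, 0.88, 0.21)


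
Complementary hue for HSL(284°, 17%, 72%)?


Complement = opposite side of color wheel = hue + 180°
H' = (284 + 180) mod 360 = 104°
S and L unchanged.
= HSL(104°, 17%, 72%)


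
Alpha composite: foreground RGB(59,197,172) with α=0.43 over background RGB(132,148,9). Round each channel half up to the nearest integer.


C = α×F + (1-α)×B, with 1-α = 0.57
R: 0.43×59 + 0.57×132 = 25.37 + 75.24 = 100.61 → 101
G: 0.43×197 + 0.57×148 = 84.71 + 84.36 = 169.07 → 169
B: 0.43×172 + 0.57×9 = 73.96 + 5.13 = 79.09 → 79
= RGB(101, 169, 79)


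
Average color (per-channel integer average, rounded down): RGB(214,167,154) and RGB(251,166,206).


Midpoint: each channel = ⌊(C₁+C₂)/2⌋
R: ⌊(214+251)/2⌋ = 232
G: ⌊(167+166)/2⌋ = 166
B: ⌊(154+206)/2⌋ = 180
= RGB(232, 166, 180)


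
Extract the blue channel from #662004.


Color: #662004
R = 66 = 102
G = 20 = 32
B = 04 = 4
Blue = 4


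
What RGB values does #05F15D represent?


05 → 5 (R)
F1 → 241 (G)
5D → 93 (B)
= RGB(5, 241, 93)


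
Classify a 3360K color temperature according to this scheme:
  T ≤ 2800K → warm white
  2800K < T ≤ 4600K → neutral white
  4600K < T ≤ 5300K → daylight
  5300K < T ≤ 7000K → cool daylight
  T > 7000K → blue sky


Temperature: 3360K
2800K < 3360K ≤ 4600K → neutral white
Classification: neutral white


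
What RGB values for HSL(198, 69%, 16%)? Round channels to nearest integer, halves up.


H=198°, S=0.69, L=0.16
C = (1-|2L-1|)×S = (1-|-0.68|)×0.69 = 0.2208
H' = H/60 = 198/60 ≈ 3.3000; X = C×(1-|H' mod 2 - 1|) = 0.15456
m = L - C/2 = 0.16 - 0.1104 = 0.0496
Sector ⌊H'⌋ = 3 → (R',G',B') = (0.0, 0.15456, 0.2208)
RGB = ((R'+m)×255, (G'+m)×255, (B'+m)×255) = (12.648, 52.0608, 68.952)
Round half up → RGB(13, 52, 69)


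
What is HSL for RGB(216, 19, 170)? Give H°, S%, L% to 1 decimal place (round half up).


Normalize: R'=216/255≈0.8471, G'=19/255≈0.0745, B'=170/255≈0.6667
Max=216/255, Min=19/255, Δ=Max-Min=197/255
L = (Max+Min)/2 = (216+19)/510 = 235/510 = 0.46078… → L = 46.1%
L ≤ 0.5 → S = Δ/(Max+Min) = 197/(216+19) = 197/235 = 0.83829… → S = 83.8%
(the 1/255 factors cancel in S and H, so raw channel differences can be used)
Max is R' → H = 60 × (((G-B)/Δ) mod 6) = 60 × (((19-170)/197) mod 6)
  (-151)/197 = -0.7664…; negative, so add 6 → 5.2335…
  H = 60 × 5.2335… = 314.010…° → H = 314.0°
= HSL(314.0°, 83.8%, 46.1%)


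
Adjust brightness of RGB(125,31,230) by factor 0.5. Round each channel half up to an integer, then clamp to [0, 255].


Multiply each channel by 0.5, round half up, clamp to [0, 255]
R: 125×0.5 = 62.5 → round → 63
G: 31×0.5 = 15.5 → round → 16
B: 230×0.5 = 115
= RGB(63, 16, 115)


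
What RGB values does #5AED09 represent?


5A → 90 (R)
ED → 237 (G)
09 → 9 (B)
= RGB(90, 237, 9)


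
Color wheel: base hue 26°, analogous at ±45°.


Base hue: 26°
Left analog: (26 - 45) mod 360 = 341°
Right analog: (26 + 45) mod 360 = 71°
Analogous hues = 341° and 71°


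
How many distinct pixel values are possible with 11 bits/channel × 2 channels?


Total bits = 11 bits/channel × 2 channels = 22 bits
Distinct pixel values = 2^22
= 4,194,304 pixel values


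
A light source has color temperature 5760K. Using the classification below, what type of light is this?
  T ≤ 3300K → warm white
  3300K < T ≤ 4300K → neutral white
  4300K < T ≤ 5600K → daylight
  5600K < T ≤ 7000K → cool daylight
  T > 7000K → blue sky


Temperature: 5760K
5600K < 5760K ≤ 7000K → cool daylight
Classification: cool daylight


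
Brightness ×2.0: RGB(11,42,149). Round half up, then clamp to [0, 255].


Multiply each channel by 2.0, round half up, clamp to [0, 255]
R: 11×2.0 = 22
G: 42×2.0 = 84
B: 149×2.0 = 298 → clamp → 255
= RGB(22, 84, 255)


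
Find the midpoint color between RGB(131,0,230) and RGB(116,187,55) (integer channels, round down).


Midpoint: each channel = ⌊(C₁+C₂)/2⌋
R: ⌊(131+116)/2⌋ = 123
G: ⌊(0+187)/2⌋ = 93
B: ⌊(230+55)/2⌋ = 142
= RGB(123, 93, 142)


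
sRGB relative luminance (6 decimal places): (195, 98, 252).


Linearize each channel (sRGB transfer function): c = v/255; c_lin = c/12.92 if c ≤ 0.04045, else ((c+0.055)/1.055)^2.4
  R: 195/255 ≈ 0.764706 > 0.04045 → ((0.764706+0.055)/1.055)^2.4 ≈ 0.545724
  G: 98/255 ≈ 0.384314 > 0.04045 → ((0.384314+0.055)/1.055)^2.4 ≈ 0.122139
  B: 252/255 ≈ 0.988235 > 0.04045 → ((0.988235+0.055)/1.055)^2.4 ≈ 0.973445
R_lin = 0.545724, G_lin = 0.122139, B_lin = 0.973445
L = 0.2126×R + 0.7152×G + 0.0722×B
L = 0.2126×0.545724 + 0.7152×0.122139 + 0.0722×0.973445
L ≈ 0.273657


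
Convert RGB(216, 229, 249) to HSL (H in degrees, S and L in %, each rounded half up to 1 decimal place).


Normalize: R'=216/255≈0.8471, G'=229/255≈0.8980, B'=249/255≈0.9765
Max=249/255, Min=216/255, Δ=Max-Min=33/255
L = (Max+Min)/2 = (249+216)/510 = 465/510 = 0.91176… → L = 91.2%
L > 0.5 → S = Δ/(2-Max-Min) = 33/(510-249-216) = 33/45 = 0.73333… → S = 73.3%
(the 1/255 factors cancel in S and H, so raw channel differences can be used)
Max is B' → H = 60 × ((R-G)/Δ + 4) = 60 × ((216-229)/33 + 4)
  -13/33 + 4 = -0.3939… + 4 = 3.6060…
  H = 60 × 3.6060… = 216.363…° → H = 216.4°
= HSL(216.4°, 73.3%, 91.2%)


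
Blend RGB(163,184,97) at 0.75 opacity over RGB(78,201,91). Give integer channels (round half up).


C = α×F + (1-α)×B, with 1-α = 0.25
R: 0.75×163 + 0.25×78 = 122.25 + 19.50 = 141.75 → 142
G: 0.75×184 + 0.25×201 = 138.00 + 50.25 = 188.25 → 188
B: 0.75×97 + 0.25×91 = 72.75 + 22.75 = 95.50 → 96
= RGB(142, 188, 96)


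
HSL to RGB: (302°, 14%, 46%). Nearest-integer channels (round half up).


H=302°, S=0.14, L=0.46
C = (1-|2L-1|)×S = (1-|-0.08|)×0.14 = 0.1288
H' = H/60 = 302/60 ≈ 5.0333; X = C×(1-|H' mod 2 - 1|) ≈ 0.1245
m = L - C/2 = 0.46 - 0.0644 = 0.3956
Sector ⌊H'⌋ = 5 → (R',G',B') = (0.1288, 0.0, ≈0.1245)
RGB = ((R'+m)×255, (G'+m)×255, (B'+m)×255) = (133.722, 100.878, 132.6272)
Round half up → RGB(134, 101, 133)


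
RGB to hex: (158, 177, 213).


R = 158 → 9E (hex)
G = 177 → B1 (hex)
B = 213 → D5 (hex)
Hex = #9EB1D5


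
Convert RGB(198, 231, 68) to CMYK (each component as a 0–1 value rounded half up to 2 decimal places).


R'=198/255≈0.7765, G'=231/255≈0.9059, B'=68/255≈0.2667
K = 1 - max(R',G',B') = 1 - 231/255 = 24/255 = 0.09411… → 0.09
(1-R'-K)/(1-K) simplifies to (max-R)/max with max = 231:
C = (231-198)/231 = 33/231 = 0.14285… → 0.14
M = (231-231)/231 = 0/231 = 0 → 0.00
Y = (231-68)/231 = 163/231 = 0.70562… → 0.71
= CMYK(0.14, 0.00, 0.71, 0.09)


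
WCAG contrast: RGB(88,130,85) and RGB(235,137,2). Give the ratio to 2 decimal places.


Linearize each sRGB channel c=v/255: c/12.92 if c ≤ 0.04045 else ((c+0.055)/1.055)^2.4
L = 0.2126×R_lin + 0.7152×G_lin + 0.0722×B_lin
Color 1 (88,130,85):
  R=88: 88/255≈0.3451 > 0.04045 → ((0.3451+0.055)/1.055)^2.4 ≈ 0.09759
  G=130: 130/255≈0.5098 > 0.04045 → ((0.5098+0.055)/1.055)^2.4 ≈ 0.22323
  B=85: 85/255≈0.3333 > 0.04045 → ((0.3333+0.055)/1.055)^2.4 ≈ 0.09084
  L1 = 0.2126×0.09759 + 0.7152×0.22323 + 0.0722×0.09084 ≈ 0.18696
Color 2 (235,137,2):
  R=235: 235/255≈0.9216 > 0.04045 → ((0.9216+0.055)/1.055)^2.4 ≈ 0.83077
  G=137: 137/255≈0.5373 > 0.04045 → ((0.5373+0.055)/1.055)^2.4 ≈ 0.25016
  B=2: 2/255≈0.0078 ≤ 0.04045 → 0.0078/12.92 ≈ 0.00061
  L2 = 0.2126×0.83077 + 0.7152×0.25016 + 0.0722×0.00061 ≈ 0.35558
Lighter = 0.35558, Darker = 0.18696
Ratio = (L_lighter + 0.05) / (L_darker + 0.05)
Ratio = (0.35558 + 0.05) / (0.18696 + 0.05) = 0.40558 / 0.23696 ≈ 1.7116
Ratio ≈ 1.71:1


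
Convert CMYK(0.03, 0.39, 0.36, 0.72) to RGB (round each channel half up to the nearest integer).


R = 255 × (1-C) × (1-K) = 255 × 0.97 × 0.28 = 69.258 → 69
G = 255 × (1-M) × (1-K) = 255 × 0.61 × 0.28 = 43.554 → 44
B = 255 × (1-Y) × (1-K) = 255 × 0.64 × 0.28 = 45.696 → 46
= RGB(69, 44, 46)


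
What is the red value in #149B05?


Color: #149B05
R = 14 = 20
G = 9B = 155
B = 05 = 5
Red = 20


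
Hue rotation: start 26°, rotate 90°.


New hue = (H + rotation) mod 360
New hue = (26 + 90) mod 360
= 116 mod 360
= 116°


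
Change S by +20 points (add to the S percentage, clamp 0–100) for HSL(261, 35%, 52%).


Original S = 35%
Adjustment = +20 percentage points
New S = 35 + (20) = 55
Clamp to [0, 100] → 55
= HSL(261°, 55%, 52%)


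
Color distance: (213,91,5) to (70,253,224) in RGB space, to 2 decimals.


d = √[(R₁-R₂)² + (G₁-G₂)² + (B₁-B₂)²]
d = √[(213-70)² + (91-253)² + (5-224)²]
d = √[20449 + 26244 + 47961]
d = √94654
d ≈ 307.66


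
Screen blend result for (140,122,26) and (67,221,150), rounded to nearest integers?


Screen: C = 255 - (255-A)×(255-B)/255, rounded to nearest integer
R: 255 - (255-140)×(255-67)/255 = 255 - 21620/255 ≈ 255 - 84.784 = 170.216 → 170
G: 255 - (255-122)×(255-221)/255 = 255 - 4522/255 ≈ 255 - 17.733 = 237.267 → 237
B: 255 - (255-26)×(255-150)/255 = 255 - 24045/255 ≈ 255 - 94.294 = 160.706 → 161
= RGB(170, 237, 161)


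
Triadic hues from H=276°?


Triadic: equally spaced at 120° intervals
H1 = 276°
H2 = (276 + 120) mod 360 = 36°
H3 = (276 + 240) mod 360 = 156°
Triadic = 276°, 36°, 156°


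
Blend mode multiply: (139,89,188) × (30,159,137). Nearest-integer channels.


Multiply: C = A×B/255, rounded to nearest integer
R: 139×30/255 = 4170/255 ≈ 16.353 → 16
G: 89×159/255 = 14151/255 ≈ 55.494 → 55
B: 188×137/255 = 25756/255 ≈ 101.004 → 101
= RGB(16, 55, 101)


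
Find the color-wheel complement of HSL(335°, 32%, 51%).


Complement = opposite side of color wheel = hue + 180°
H' = (335 + 180) mod 360 = 155°
S and L unchanged.
= HSL(155°, 32%, 51%)


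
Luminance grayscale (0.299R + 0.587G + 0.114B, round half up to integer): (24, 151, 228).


Gray = 0.299×R + 0.587×G + 0.114×B
Gray = 0.299×24 + 0.587×151 + 0.114×228
Gray = 7.176 + 88.637 + 25.992
Gray = 121.805 → round half up → 122
Gray = 122


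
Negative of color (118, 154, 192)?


Invert: (255-R, 255-G, 255-B)
R: 255-118 = 137
G: 255-154 = 101
B: 255-192 = 63
= RGB(137, 101, 63)


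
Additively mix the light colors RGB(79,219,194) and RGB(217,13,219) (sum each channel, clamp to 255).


Additive: each channel = min(255, C₁+C₂)
R: 79+217 = 296 → 255
G: 219+13 = 232 → 232
B: 194+219 = 413 → 255
= RGB(255, 232, 255)


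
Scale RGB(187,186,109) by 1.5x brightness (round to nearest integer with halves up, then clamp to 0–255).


Multiply each channel by 1.5, round half up, clamp to [0, 255]
R: 187×1.5 = 280.5 → round → 281 → clamp → 255
G: 186×1.5 = 279 → clamp → 255
B: 109×1.5 = 163.5 → round → 164
= RGB(255, 255, 164)


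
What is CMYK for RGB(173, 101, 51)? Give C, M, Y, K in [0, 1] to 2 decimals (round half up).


R'=173/255≈0.6784, G'=101/255≈0.3961, B'=51/255≈0.2000
K = 1 - max(R',G',B') = 1 - 173/255 = 82/255 = 0.32156… → 0.32
(1-R'-K)/(1-K) simplifies to (max-R)/max with max = 173:
C = (173-173)/173 = 0/173 = 0 → 0.00
M = (173-101)/173 = 72/173 = 0.41618… → 0.42
Y = (173-51)/173 = 122/173 = 0.70520… → 0.71
= CMYK(0.00, 0.42, 0.71, 0.32)


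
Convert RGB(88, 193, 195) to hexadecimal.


R = 88 → 58 (hex)
G = 193 → C1 (hex)
B = 195 → C3 (hex)
Hex = #58C1C3


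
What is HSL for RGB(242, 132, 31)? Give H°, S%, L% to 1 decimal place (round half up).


Normalize: R'=242/255≈0.9490, G'=132/255≈0.5176, B'=31/255≈0.1216
Max=242/255, Min=31/255, Δ=Max-Min=211/255
L = (Max+Min)/2 = (242+31)/510 = 273/510 = 0.53529… → L = 53.5%
L > 0.5 → S = Δ/(2-Max-Min) = 211/(510-242-31) = 211/237 = 0.89029… → S = 89.0%
(the 1/255 factors cancel in S and H, so raw channel differences can be used)
Max is R' → H = 60 × (((G-B)/Δ) mod 6) = 60 × (((132-31)/211) mod 6)
  101/211 = 0.4786…
  H = 60 × 0.4786… = 28.720…° → H = 28.7°
= HSL(28.7°, 89.0%, 53.5%)


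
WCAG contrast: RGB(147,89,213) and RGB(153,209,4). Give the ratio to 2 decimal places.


Linearize each sRGB channel c=v/255: c/12.92 if c ≤ 0.04045 else ((c+0.055)/1.055)^2.4
L = 0.2126×R_lin + 0.7152×G_lin + 0.0722×B_lin
Color 1 (147,89,213):
  R=147: 147/255≈0.5765 > 0.04045 → ((0.5765+0.055)/1.055)^2.4 ≈ 0.29177
  G=89: 89/255≈0.3490 > 0.04045 → ((0.3490+0.055)/1.055)^2.4 ≈ 0.09990
  B=213: 213/255≈0.8353 > 0.04045 → ((0.8353+0.055)/1.055)^2.4 ≈ 0.66539
  L1 = 0.2126×0.29177 + 0.7152×0.09990 + 0.0722×0.66539 ≈ 0.18152
Color 2 (153,209,4):
  R=153: 153/255≈0.6000 > 0.04045 → ((0.6000+0.055)/1.055)^2.4 ≈ 0.31855
  G=209: 209/255≈0.8196 > 0.04045 → ((0.8196+0.055)/1.055)^2.4 ≈ 0.63760
  B=4: 4/255≈0.0157 ≤ 0.04045 → 0.0157/12.92 ≈ 0.00121
  L2 = 0.2126×0.31855 + 0.7152×0.63760 + 0.0722×0.00121 ≈ 0.52382
Lighter = 0.52382, Darker = 0.18152
Ratio = (L_lighter + 0.05) / (L_darker + 0.05)
Ratio = (0.52382 + 0.05) / (0.18152 + 0.05) = 0.57382 / 0.23152 ≈ 2.4785
Ratio ≈ 2.48:1


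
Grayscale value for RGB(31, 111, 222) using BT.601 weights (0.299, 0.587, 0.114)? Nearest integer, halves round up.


Gray = 0.299×R + 0.587×G + 0.114×B
Gray = 0.299×31 + 0.587×111 + 0.114×222
Gray = 9.269 + 65.157 + 25.308
Gray = 99.734 → round half up → 100
Gray = 100


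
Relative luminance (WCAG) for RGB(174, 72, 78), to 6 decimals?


Linearize each channel (sRGB transfer function): c = v/255; c_lin = c/12.92 if c ≤ 0.04045, else ((c+0.055)/1.055)^2.4
  R: 174/255 ≈ 0.682353 > 0.04045 → ((0.682353+0.055)/1.055)^2.4 ≈ 0.423268
  G: 72/255 ≈ 0.282353 > 0.04045 → ((0.282353+0.055)/1.055)^2.4 ≈ 0.064803
  B: 78/255 ≈ 0.305882 > 0.04045 → ((0.305882+0.055)/1.055)^2.4 ≈ 0.076185
R_lin = 0.423268, G_lin = 0.064803, B_lin = 0.076185
L = 0.2126×R + 0.7152×G + 0.0722×B
L = 0.2126×0.423268 + 0.7152×0.064803 + 0.0722×0.076185
L ≈ 0.141835


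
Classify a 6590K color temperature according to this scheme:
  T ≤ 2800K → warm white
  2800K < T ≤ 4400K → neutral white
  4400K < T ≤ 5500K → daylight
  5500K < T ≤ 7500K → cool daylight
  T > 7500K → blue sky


Temperature: 6590K
5500K < 6590K ≤ 7500K → cool daylight
Classification: cool daylight


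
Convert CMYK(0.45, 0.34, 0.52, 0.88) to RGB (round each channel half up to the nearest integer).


R = 255 × (1-C) × (1-K) = 255 × 0.55 × 0.12 = 16.83 → 17
G = 255 × (1-M) × (1-K) = 255 × 0.66 × 0.12 = 20.196 → 20
B = 255 × (1-Y) × (1-K) = 255 × 0.48 × 0.12 = 14.688 → 15
= RGB(17, 20, 15)


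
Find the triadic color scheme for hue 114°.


Triadic: equally spaced at 120° intervals
H1 = 114°
H2 = (114 + 120) mod 360 = 234°
H3 = (114 + 240) mod 360 = 354°
Triadic = 114°, 234°, 354°


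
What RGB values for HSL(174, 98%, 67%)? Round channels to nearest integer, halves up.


H=174°, S=0.98, L=0.67
C = (1-|2L-1|)×S = (1-|0.34|)×0.98 = 0.6468
H' = H/60 = 174/60 ≈ 2.9000; X = C×(1-|H' mod 2 - 1|) = 0.58212
m = L - C/2 = 0.67 - 0.3234 = 0.3466
Sector ⌊H'⌋ = 2 → (R',G',B') = (0.0, 0.6468, 0.58212)
RGB = ((R'+m)×255, (G'+m)×255, (B'+m)×255) = (88.383, 253.317, 236.8236)
Round half up → RGB(88, 253, 237)


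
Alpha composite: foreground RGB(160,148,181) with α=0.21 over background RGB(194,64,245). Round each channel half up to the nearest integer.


C = α×F + (1-α)×B, with 1-α = 0.79
R: 0.21×160 + 0.79×194 = 33.60 + 153.26 = 186.86 → 187
G: 0.21×148 + 0.79×64 = 31.08 + 50.56 = 81.64 → 82
B: 0.21×181 + 0.79×245 = 38.01 + 193.55 = 231.56 → 232
= RGB(187, 82, 232)


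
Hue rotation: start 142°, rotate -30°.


New hue = (H + rotation) mod 360
New hue = (142 -30) mod 360
= 112 mod 360
= 112°


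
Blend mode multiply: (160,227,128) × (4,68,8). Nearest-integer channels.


Multiply: C = A×B/255, rounded to nearest integer
R: 160×4/255 = 640/255 ≈ 2.510 → 3
G: 227×68/255 = 15436/255 ≈ 60.533 → 61
B: 128×8/255 = 1024/255 ≈ 4.016 → 4
= RGB(3, 61, 4)


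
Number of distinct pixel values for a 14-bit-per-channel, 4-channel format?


Total bits = 14 bits/channel × 4 channels = 56 bits
Distinct pixel values = 2^56
= 72,057,594,037,927,936 pixel values


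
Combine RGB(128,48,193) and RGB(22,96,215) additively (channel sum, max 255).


Additive: each channel = min(255, C₁+C₂)
R: 128+22 = 150 → 150
G: 48+96 = 144 → 144
B: 193+215 = 408 → 255
= RGB(150, 144, 255)


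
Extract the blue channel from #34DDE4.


Color: #34DDE4
R = 34 = 52
G = DD = 221
B = E4 = 228
Blue = 228


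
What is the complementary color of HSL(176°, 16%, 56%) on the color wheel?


Complement = opposite side of color wheel = hue + 180°
H' = (176 + 180) mod 360 = 356°
S and L unchanged.
= HSL(356°, 16%, 56%)


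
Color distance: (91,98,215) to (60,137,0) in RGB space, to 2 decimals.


d = √[(R₁-R₂)² + (G₁-G₂)² + (B₁-B₂)²]
d = √[(91-60)² + (98-137)² + (215-0)²]
d = √[961 + 1521 + 46225]
d = √48707
d ≈ 220.70


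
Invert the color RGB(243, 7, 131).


Invert: (255-R, 255-G, 255-B)
R: 255-243 = 12
G: 255-7 = 248
B: 255-131 = 124
= RGB(12, 248, 124)


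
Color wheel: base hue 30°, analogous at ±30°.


Base hue: 30°
Left analog: (30 - 30) mod 360 = 0°
Right analog: (30 + 30) mod 360 = 60°
Analogous hues = 0° and 60°


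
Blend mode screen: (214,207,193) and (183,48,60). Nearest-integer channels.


Screen: C = 255 - (255-A)×(255-B)/255, rounded to nearest integer
R: 255 - (255-214)×(255-183)/255 = 255 - 2952/255 ≈ 255 - 11.576 = 243.424 → 243
G: 255 - (255-207)×(255-48)/255 = 255 - 9936/255 ≈ 255 - 38.965 = 216.035 → 216
B: 255 - (255-193)×(255-60)/255 = 255 - 12090/255 ≈ 255 - 47.412 = 207.588 → 208
= RGB(243, 216, 208)


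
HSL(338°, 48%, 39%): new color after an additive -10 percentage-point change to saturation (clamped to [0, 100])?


Original S = 48%
Adjustment = -10 percentage points
New S = 48 + (-10) = 38
Clamp to [0, 100] → 38
= HSL(338°, 38%, 39%)


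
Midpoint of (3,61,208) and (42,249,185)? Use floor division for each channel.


Midpoint: each channel = ⌊(C₁+C₂)/2⌋
R: ⌊(3+42)/2⌋ = 22
G: ⌊(61+249)/2⌋ = 155
B: ⌊(208+185)/2⌋ = 196
= RGB(22, 155, 196)


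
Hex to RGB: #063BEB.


06 → 6 (R)
3B → 59 (G)
EB → 235 (B)
= RGB(6, 59, 235)


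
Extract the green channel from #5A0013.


Color: #5A0013
R = 5A = 90
G = 00 = 0
B = 13 = 19
Green = 0


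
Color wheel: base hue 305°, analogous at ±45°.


Base hue: 305°
Left analog: (305 - 45) mod 360 = 260°
Right analog: (305 + 45) mod 360 = 350°
Analogous hues = 260° and 350°


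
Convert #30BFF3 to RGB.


30 → 48 (R)
BF → 191 (G)
F3 → 243 (B)
= RGB(48, 191, 243)


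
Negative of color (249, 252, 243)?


Invert: (255-R, 255-G, 255-B)
R: 255-249 = 6
G: 255-252 = 3
B: 255-243 = 12
= RGB(6, 3, 12)


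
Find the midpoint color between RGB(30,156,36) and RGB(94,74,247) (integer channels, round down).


Midpoint: each channel = ⌊(C₁+C₂)/2⌋
R: ⌊(30+94)/2⌋ = 62
G: ⌊(156+74)/2⌋ = 115
B: ⌊(36+247)/2⌋ = 141
= RGB(62, 115, 141)


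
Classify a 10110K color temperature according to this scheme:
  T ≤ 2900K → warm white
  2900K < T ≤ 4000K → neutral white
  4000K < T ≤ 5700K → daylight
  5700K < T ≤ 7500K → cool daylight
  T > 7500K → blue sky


Temperature: 10110K
10110K > 7500K → blue sky
Classification: blue sky


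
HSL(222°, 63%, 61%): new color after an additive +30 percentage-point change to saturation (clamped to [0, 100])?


Original S = 63%
Adjustment = +30 percentage points
New S = 63 + (30) = 93
Clamp to [0, 100] → 93
= HSL(222°, 93%, 61%)


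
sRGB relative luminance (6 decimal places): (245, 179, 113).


Linearize each channel (sRGB transfer function): c = v/255; c_lin = c/12.92 if c ≤ 0.04045, else ((c+0.055)/1.055)^2.4
  R: 245/255 ≈ 0.960784 > 0.04045 → ((0.960784+0.055)/1.055)^2.4 ≈ 0.913099
  G: 179/255 ≈ 0.701961 > 0.04045 → ((0.701961+0.055)/1.055)^2.4 ≈ 0.450786
  B: 113/255 ≈ 0.443137 > 0.04045 → ((0.443137+0.055)/1.055)^2.4 ≈ 0.165132
R_lin = 0.913099, G_lin = 0.450786, B_lin = 0.165132
L = 0.2126×R + 0.7152×G + 0.0722×B
L = 0.2126×0.913099 + 0.7152×0.450786 + 0.0722×0.165132
L ≈ 0.528449


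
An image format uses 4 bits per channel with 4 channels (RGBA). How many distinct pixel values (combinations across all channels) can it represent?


Total bits = 4 bits/channel × 4 channels = 16 bits
Distinct pixel values = 2^16
= 65,536 pixel values


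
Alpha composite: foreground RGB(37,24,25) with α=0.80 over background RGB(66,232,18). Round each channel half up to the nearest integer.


C = α×F + (1-α)×B, with 1-α = 0.20
R: 0.80×37 + 0.20×66 = 29.60 + 13.20 = 42.80 → 43
G: 0.80×24 + 0.20×232 = 19.20 + 46.40 = 65.60 → 66
B: 0.80×25 + 0.20×18 = 20.00 + 3.60 = 23.60 → 24
= RGB(43, 66, 24)


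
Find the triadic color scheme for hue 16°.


Triadic: equally spaced at 120° intervals
H1 = 16°
H2 = (16 + 120) mod 360 = 136°
H3 = (16 + 240) mod 360 = 256°
Triadic = 16°, 136°, 256°


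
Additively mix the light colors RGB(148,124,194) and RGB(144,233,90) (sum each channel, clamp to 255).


Additive: each channel = min(255, C₁+C₂)
R: 148+144 = 292 → 255
G: 124+233 = 357 → 255
B: 194+90 = 284 → 255
= RGB(255, 255, 255)


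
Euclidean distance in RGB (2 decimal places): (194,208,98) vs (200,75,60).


d = √[(R₁-R₂)² + (G₁-G₂)² + (B₁-B₂)²]
d = √[(194-200)² + (208-75)² + (98-60)²]
d = √[36 + 17689 + 1444]
d = √19169
d ≈ 138.45


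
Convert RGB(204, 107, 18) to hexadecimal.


R = 204 → CC (hex)
G = 107 → 6B (hex)
B = 18 → 12 (hex)
Hex = #CC6B12


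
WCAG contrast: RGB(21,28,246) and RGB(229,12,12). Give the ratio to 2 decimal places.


Linearize each sRGB channel c=v/255: c/12.92 if c ≤ 0.04045 else ((c+0.055)/1.055)^2.4
L = 0.2126×R_lin + 0.7152×G_lin + 0.0722×B_lin
Color 1 (21,28,246):
  R=21: 21/255≈0.0824 > 0.04045 → ((0.0824+0.055)/1.055)^2.4 ≈ 0.00750
  G=28: 28/255≈0.1098 > 0.04045 → ((0.1098+0.055)/1.055)^2.4 ≈ 0.01161
  B=246: 246/255≈0.9647 > 0.04045 → ((0.9647+0.055)/1.055)^2.4 ≈ 0.92158
  L1 = 0.2126×0.00750 + 0.7152×0.01161 + 0.0722×0.92158 ≈ 0.07644
Color 2 (229,12,12):
  R=229: 229/255≈0.8980 > 0.04045 → ((0.8980+0.055)/1.055)^2.4 ≈ 0.78354
  G=12: 12/255≈0.0471 > 0.04045 → ((0.0471+0.055)/1.055)^2.4 ≈ 0.00368
  B=12: 12/255≈0.0471 > 0.04045 → ((0.0471+0.055)/1.055)^2.4 ≈ 0.00368
  L2 = 0.2126×0.78354 + 0.7152×0.00368 + 0.0722×0.00368 ≈ 0.16948
Lighter = 0.16948, Darker = 0.07644
Ratio = (L_lighter + 0.05) / (L_darker + 0.05)
Ratio = (0.16948 + 0.05) / (0.07644 + 0.05) = 0.21948 / 0.12644 ≈ 1.7358
Ratio ≈ 1.74:1


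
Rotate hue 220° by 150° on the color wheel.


New hue = (H + rotation) mod 360
New hue = (220 + 150) mod 360
= 370 mod 360
= 10°


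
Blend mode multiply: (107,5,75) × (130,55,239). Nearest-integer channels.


Multiply: C = A×B/255, rounded to nearest integer
R: 107×130/255 = 13910/255 ≈ 54.549 → 55
G: 5×55/255 = 275/255 ≈ 1.078 → 1
B: 75×239/255 = 17925/255 ≈ 70.294 → 70
= RGB(55, 1, 70)


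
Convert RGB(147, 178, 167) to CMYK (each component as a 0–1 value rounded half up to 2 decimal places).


R'=147/255≈0.5765, G'=178/255≈0.6980, B'=167/255≈0.6549
K = 1 - max(R',G',B') = 1 - 178/255 = 77/255 = 0.30196… → 0.30
(1-R'-K)/(1-K) simplifies to (max-R)/max with max = 178:
C = (178-147)/178 = 31/178 = 0.17415… → 0.17
M = (178-178)/178 = 0/178 = 0 → 0.00
Y = (178-167)/178 = 11/178 = 0.06179… → 0.06
= CMYK(0.17, 0.00, 0.06, 0.30)


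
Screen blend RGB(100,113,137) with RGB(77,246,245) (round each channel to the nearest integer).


Screen: C = 255 - (255-A)×(255-B)/255, rounded to nearest integer
R: 255 - (255-100)×(255-77)/255 = 255 - 27590/255 ≈ 255 - 108.196 = 146.804 → 147
G: 255 - (255-113)×(255-246)/255 = 255 - 1278/255 ≈ 255 - 5.012 = 249.988 → 250
B: 255 - (255-137)×(255-245)/255 = 255 - 1180/255 ≈ 255 - 4.627 = 250.373 → 250
= RGB(147, 250, 250)


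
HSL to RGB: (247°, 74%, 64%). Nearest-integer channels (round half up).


H=247°, S=0.74, L=0.64
C = (1-|2L-1|)×S = (1-|0.28|)×0.74 = 0.5328
H' = H/60 = 247/60 ≈ 4.1167; X = C×(1-|H' mod 2 - 1|) = 0.06216
m = L - C/2 = 0.64 - 0.2664 = 0.3736
Sector ⌊H'⌋ = 4 → (R',G',B') = (0.06216, 0.0, 0.5328)
RGB = ((R'+m)×255, (G'+m)×255, (B'+m)×255) = (111.1188, 95.268, 231.132)
Round half up → RGB(111, 95, 231)


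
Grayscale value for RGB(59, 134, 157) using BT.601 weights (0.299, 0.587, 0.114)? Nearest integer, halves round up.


Gray = 0.299×R + 0.587×G + 0.114×B
Gray = 0.299×59 + 0.587×134 + 0.114×157
Gray = 17.641 + 78.658 + 17.898
Gray = 114.197 → round half up → 114
Gray = 114


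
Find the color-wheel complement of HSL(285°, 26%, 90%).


Complement = opposite side of color wheel = hue + 180°
H' = (285 + 180) mod 360 = 105°
S and L unchanged.
= HSL(105°, 26%, 90%)


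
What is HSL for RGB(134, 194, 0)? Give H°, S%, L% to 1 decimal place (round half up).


Normalize: R'=134/255≈0.5255, G'=194/255≈0.7608, B'=0/255≈0.0000
Max=194/255, Min=0/255, Δ=Max-Min=194/255
L = (Max+Min)/2 = (194+0)/510 = 194/510 = 0.38039… → L = 38.0%
L ≤ 0.5 → S = Δ/(Max+Min) = 194/(194+0) = 194/194 = 1 → S = 100.0%
(the 1/255 factors cancel in S and H, so raw channel differences can be used)
Max is G' → H = 60 × ((B-R)/Δ + 2) = 60 × ((0-134)/194 + 2)
  -134/194 + 2 = -0.6907… + 2 = 1.3092…
  H = 60 × 1.3092… = 78.556…° → H = 78.6°
= HSL(78.6°, 100.0%, 38.0%)


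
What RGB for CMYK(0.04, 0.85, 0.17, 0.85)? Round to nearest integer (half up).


R = 255 × (1-C) × (1-K) = 255 × 0.96 × 0.15 = 36.72 → 37
G = 255 × (1-M) × (1-K) = 255 × 0.15 × 0.15 = 5.7375 → 6
B = 255 × (1-Y) × (1-K) = 255 × 0.83 × 0.15 = 31.7475 → 32
= RGB(37, 6, 32)


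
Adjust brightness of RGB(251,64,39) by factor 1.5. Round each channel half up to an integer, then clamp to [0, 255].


Multiply each channel by 1.5, round half up, clamp to [0, 255]
R: 251×1.5 = 376.5 → round → 377 → clamp → 255
G: 64×1.5 = 96
B: 39×1.5 = 58.5 → round → 59
= RGB(255, 96, 59)


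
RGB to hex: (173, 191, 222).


R = 173 → AD (hex)
G = 191 → BF (hex)
B = 222 → DE (hex)
Hex = #ADBFDE


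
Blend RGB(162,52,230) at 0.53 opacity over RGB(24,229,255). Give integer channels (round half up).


C = α×F + (1-α)×B, with 1-α = 0.47
R: 0.53×162 + 0.47×24 = 85.86 + 11.28 = 97.14 → 97
G: 0.53×52 + 0.47×229 = 27.56 + 107.63 = 135.19 → 135
B: 0.53×230 + 0.47×255 = 121.90 + 119.85 = 241.75 → 242
= RGB(97, 135, 242)


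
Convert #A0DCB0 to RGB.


A0 → 160 (R)
DC → 220 (G)
B0 → 176 (B)
= RGB(160, 220, 176)


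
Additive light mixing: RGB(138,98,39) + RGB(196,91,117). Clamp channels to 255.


Additive: each channel = min(255, C₁+C₂)
R: 138+196 = 334 → 255
G: 98+91 = 189 → 189
B: 39+117 = 156 → 156
= RGB(255, 189, 156)


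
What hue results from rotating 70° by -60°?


New hue = (H + rotation) mod 360
New hue = (70 -60) mod 360
= 10 mod 360
= 10°


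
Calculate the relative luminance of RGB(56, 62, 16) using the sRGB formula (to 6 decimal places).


Linearize each channel (sRGB transfer function): c = v/255; c_lin = c/12.92 if c ≤ 0.04045, else ((c+0.055)/1.055)^2.4
  R: 56/255 ≈ 0.219608 > 0.04045 → ((0.219608+0.055)/1.055)^2.4 ≈ 0.039546
  G: 62/255 ≈ 0.243137 > 0.04045 → ((0.243137+0.055)/1.055)^2.4 ≈ 0.048172
  B: 16/255 ≈ 0.062745 > 0.04045 → ((0.062745+0.055)/1.055)^2.4 ≈ 0.005182
R_lin = 0.039546, G_lin = 0.048172, B_lin = 0.005182
L = 0.2126×R + 0.7152×G + 0.0722×B
L = 0.2126×0.039546 + 0.7152×0.048172 + 0.0722×0.005182
L ≈ 0.043234


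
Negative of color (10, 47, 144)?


Invert: (255-R, 255-G, 255-B)
R: 255-10 = 245
G: 255-47 = 208
B: 255-144 = 111
= RGB(245, 208, 111)


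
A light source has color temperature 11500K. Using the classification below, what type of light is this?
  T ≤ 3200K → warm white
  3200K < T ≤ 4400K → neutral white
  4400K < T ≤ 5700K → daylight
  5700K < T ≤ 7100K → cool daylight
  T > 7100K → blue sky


Temperature: 11500K
11500K > 7100K → blue sky
Classification: blue sky


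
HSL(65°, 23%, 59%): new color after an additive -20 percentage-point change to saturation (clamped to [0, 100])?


Original S = 23%
Adjustment = -20 percentage points
New S = 23 + (-20) = 3
Clamp to [0, 100] → 3
= HSL(65°, 3%, 59%)


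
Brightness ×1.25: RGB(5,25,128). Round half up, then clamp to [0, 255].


Multiply each channel by 1.25, round half up, clamp to [0, 255]
R: 5×1.25 = 6.25 → round → 6
G: 25×1.25 = 31.25 → round → 31
B: 128×1.25 = 160
= RGB(6, 31, 160)


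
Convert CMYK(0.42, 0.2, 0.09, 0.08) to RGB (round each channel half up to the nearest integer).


R = 255 × (1-C) × (1-K) = 255 × 0.58 × 0.92 = 136.068 → 136
G = 255 × (1-M) × (1-K) = 255 × 0.80 × 0.92 = 187.68 → 188
B = 255 × (1-Y) × (1-K) = 255 × 0.91 × 0.92 = 213.486 → 213
= RGB(136, 188, 213)


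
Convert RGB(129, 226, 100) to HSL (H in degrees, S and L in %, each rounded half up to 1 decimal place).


Normalize: R'=129/255≈0.5059, G'=226/255≈0.8863, B'=100/255≈0.3922
Max=226/255, Min=100/255, Δ=Max-Min=126/255
L = (Max+Min)/2 = (226+100)/510 = 326/510 = 0.63921… → L = 63.9%
L > 0.5 → S = Δ/(2-Max-Min) = 126/(510-226-100) = 126/184 = 0.68478… → S = 68.5%
(the 1/255 factors cancel in S and H, so raw channel differences can be used)
Max is G' → H = 60 × ((B-R)/Δ + 2) = 60 × ((100-129)/126 + 2)
  -29/126 + 2 = -0.2301… + 2 = 1.7698…
  H = 60 × 1.7698… = 106.190…° → H = 106.2°
= HSL(106.2°, 68.5%, 63.9%)


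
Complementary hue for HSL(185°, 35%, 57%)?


Complement = opposite side of color wheel = hue + 180°
H' = (185 + 180) mod 360 = 5°
S and L unchanged.
= HSL(5°, 35%, 57%)


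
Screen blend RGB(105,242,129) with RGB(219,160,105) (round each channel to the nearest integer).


Screen: C = 255 - (255-A)×(255-B)/255, rounded to nearest integer
R: 255 - (255-105)×(255-219)/255 = 255 - 5400/255 ≈ 255 - 21.176 = 233.824 → 234
G: 255 - (255-242)×(255-160)/255 = 255 - 1235/255 ≈ 255 - 4.843 = 250.157 → 250
B: 255 - (255-129)×(255-105)/255 = 255 - 18900/255 ≈ 255 - 74.118 = 180.882 → 181
= RGB(234, 250, 181)


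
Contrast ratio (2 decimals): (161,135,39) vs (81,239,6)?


Linearize each sRGB channel c=v/255: c/12.92 if c ≤ 0.04045 else ((c+0.055)/1.055)^2.4
L = 0.2126×R_lin + 0.7152×G_lin + 0.0722×B_lin
Color 1 (161,135,39):
  R=161: 161/255≈0.6314 > 0.04045 → ((0.6314+0.055)/1.055)^2.4 ≈ 0.35640
  G=135: 135/255≈0.5294 > 0.04045 → ((0.5294+0.055)/1.055)^2.4 ≈ 0.24228
  B=39: 39/255≈0.1529 > 0.04045 → ((0.1529+0.055)/1.055)^2.4 ≈ 0.02029
  L1 = 0.2126×0.35640 + 0.7152×0.24228 + 0.0722×0.02029 ≈ 0.25051
Color 2 (81,239,6):
  R=81: 81/255≈0.3176 > 0.04045 → ((0.3176+0.055)/1.055)^2.4 ≈ 0.08228
  G=239: 239/255≈0.9373 > 0.04045 → ((0.9373+0.055)/1.055)^2.4 ≈ 0.86316
  B=6: 6/255≈0.0235 ≤ 0.04045 → 0.0235/12.92 ≈ 0.00182
  L2 = 0.2126×0.08228 + 0.7152×0.86316 + 0.0722×0.00182 ≈ 0.63495
Lighter = 0.63495, Darker = 0.25051
Ratio = (L_lighter + 0.05) / (L_darker + 0.05)
Ratio = (0.63495 + 0.05) / (0.25051 + 0.05) = 0.68495 / 0.30051 ≈ 2.2793
Ratio ≈ 2.28:1


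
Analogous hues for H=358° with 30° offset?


Base hue: 358°
Left analog: (358 - 30) mod 360 = 328°
Right analog: (358 + 30) mod 360 = 28°
Analogous hues = 328° and 28°


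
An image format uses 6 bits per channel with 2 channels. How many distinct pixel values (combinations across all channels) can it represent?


Total bits = 6 bits/channel × 2 channels = 12 bits
Distinct pixel values = 2^12
= 4,096 pixel values


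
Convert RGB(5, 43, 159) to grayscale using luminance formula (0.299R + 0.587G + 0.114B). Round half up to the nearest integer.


Gray = 0.299×R + 0.587×G + 0.114×B
Gray = 0.299×5 + 0.587×43 + 0.114×159
Gray = 1.495 + 25.241 + 18.126
Gray = 44.862 → round half up → 45
Gray = 45


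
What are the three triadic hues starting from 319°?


Triadic: equally spaced at 120° intervals
H1 = 319°
H2 = (319 + 120) mod 360 = 79°
H3 = (319 + 240) mod 360 = 199°
Triadic = 319°, 79°, 199°


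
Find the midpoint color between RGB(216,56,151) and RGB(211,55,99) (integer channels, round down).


Midpoint: each channel = ⌊(C₁+C₂)/2⌋
R: ⌊(216+211)/2⌋ = 213
G: ⌊(56+55)/2⌋ = 55
B: ⌊(151+99)/2⌋ = 125
= RGB(213, 55, 125)


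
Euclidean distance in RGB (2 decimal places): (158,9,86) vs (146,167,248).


d = √[(R₁-R₂)² + (G₁-G₂)² + (B₁-B₂)²]
d = √[(158-146)² + (9-167)² + (86-248)²]
d = √[144 + 24964 + 26244]
d = √51352
d ≈ 226.61


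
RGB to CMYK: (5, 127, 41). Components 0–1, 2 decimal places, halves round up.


R'=5/255≈0.0196, G'=127/255≈0.4980, B'=41/255≈0.1608
K = 1 - max(R',G',B') = 1 - 127/255 = 128/255 = 0.50196… → 0.50
(1-R'-K)/(1-K) simplifies to (max-R)/max with max = 127:
C = (127-5)/127 = 122/127 = 0.96062… → 0.96
M = (127-127)/127 = 0/127 = 0 → 0.00
Y = (127-41)/127 = 86/127 = 0.67716… → 0.68
= CMYK(0.96, 0.00, 0.68, 0.50)


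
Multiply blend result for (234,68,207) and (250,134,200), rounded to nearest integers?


Multiply: C = A×B/255, rounded to nearest integer
R: 234×250/255 = 58500/255 ≈ 229.412 → 229
G: 68×134/255 = 9112/255 ≈ 35.733 → 36
B: 207×200/255 = 41400/255 ≈ 162.353 → 162
= RGB(229, 36, 162)


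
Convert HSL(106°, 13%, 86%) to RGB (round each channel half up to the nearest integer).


H=106°, S=0.13, L=0.86
C = (1-|2L-1|)×S = (1-|0.72|)×0.13 = 0.0364
H' = H/60 = 106/60 ≈ 1.7667; X = C×(1-|H' mod 2 - 1|) ≈ 0.0085
m = L - C/2 = 0.86 - 0.0182 = 0.8418
Sector ⌊H'⌋ = 1 → (R',G',B') = (≈0.0085, 0.0364, 0.0)
RGB = ((R'+m)×255, (G'+m)×255, (B'+m)×255) = (216.8248, 223.941, 214.659)
Round half up → RGB(217, 224, 215)


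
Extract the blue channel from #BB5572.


Color: #BB5572
R = BB = 187
G = 55 = 85
B = 72 = 114
Blue = 114
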